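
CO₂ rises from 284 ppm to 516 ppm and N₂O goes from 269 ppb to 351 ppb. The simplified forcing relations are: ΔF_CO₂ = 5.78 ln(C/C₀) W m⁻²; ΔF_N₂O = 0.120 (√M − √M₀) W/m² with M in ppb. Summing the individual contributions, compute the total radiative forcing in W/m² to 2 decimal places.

CO₂: 5.78 × ln(516/284) = 5.78 × ln(1.81690) = 5.78 × 0.59713 = 3.4514 W/m².
N₂O: 0.120 × (√351 − √269) = 0.120 × (18.7350 − 16.4012) = 0.120 × 2.3338 = 0.2801 W/m².
Total ΔF = 3.4514 + 0.2801 = 3.7315 W/m².

ΔF = 3.73 W/m²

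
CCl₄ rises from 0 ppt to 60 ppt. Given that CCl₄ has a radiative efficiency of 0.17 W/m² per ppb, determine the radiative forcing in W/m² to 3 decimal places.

ΔF = 0.010 W/m²

CCl₄: Δ = 60 − 0 = 60 ppt = 0.060 ppb; ΔF = 0.17 × 0.060 = 0.0102 W/m².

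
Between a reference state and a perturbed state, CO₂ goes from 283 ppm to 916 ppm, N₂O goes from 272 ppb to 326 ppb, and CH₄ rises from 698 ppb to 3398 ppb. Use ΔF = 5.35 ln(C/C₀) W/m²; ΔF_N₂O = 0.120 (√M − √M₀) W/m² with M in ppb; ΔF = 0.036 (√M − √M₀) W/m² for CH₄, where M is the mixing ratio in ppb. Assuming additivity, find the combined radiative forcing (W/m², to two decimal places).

ΔF = 7.62 W/m²

CO₂: 5.35 × ln(916/283) = 5.35 × ln(3.23675) = 5.35 × 1.17457 = 6.2839 W/m².
N₂O: 0.120 × (√326 − √272) = 0.120 × (18.0555 − 16.4924) = 0.120 × 1.5631 = 0.1876 W/m².
CH₄: 0.036 × (√3398 − √698) = 0.036 × (58.2924 − 26.4197) = 0.036 × 31.8727 = 1.1474 W/m².
Total ΔF = 6.2839 + 0.1876 + 1.1474 = 7.6189 W/m².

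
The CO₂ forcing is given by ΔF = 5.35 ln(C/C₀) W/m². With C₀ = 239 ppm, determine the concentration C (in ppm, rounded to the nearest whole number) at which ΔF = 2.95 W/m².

C ≈ 415 ppm

Set 5.35 ln(C/239) = 2.95, so ln(C/239) = 2.95/5.35 = 0.55140.
Then C/239 = e^0.55140 = 1.73568, giving C = 239 × 1.73568 = 414.83 ppm.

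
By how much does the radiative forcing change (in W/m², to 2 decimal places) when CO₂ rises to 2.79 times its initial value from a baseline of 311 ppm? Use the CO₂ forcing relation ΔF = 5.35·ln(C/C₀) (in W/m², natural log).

ΔF = 5.49 W/m²

Because the forcing depends only on the ratio C/C₀, the initial concentration does not enter.
ΔF = 5.35 × ln(2.79) = 5.35 × 1.02604 = 5.4893 W/m².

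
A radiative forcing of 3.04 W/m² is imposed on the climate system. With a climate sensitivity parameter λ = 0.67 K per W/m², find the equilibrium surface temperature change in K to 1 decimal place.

ΔT = 2.0 K

ΔT = λ ΔF = 0.67 × 3.04 = 2.0368 K.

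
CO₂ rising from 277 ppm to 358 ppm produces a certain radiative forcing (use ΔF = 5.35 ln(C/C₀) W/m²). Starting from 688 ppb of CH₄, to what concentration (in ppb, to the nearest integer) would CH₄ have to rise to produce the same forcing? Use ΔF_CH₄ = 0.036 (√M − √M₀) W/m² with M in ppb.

CO₂ forcing: 5.35 × ln(358/277) = 5.35 × 0.256515 = 1.37236 W/m².
Set 0.036(√M − √688) = 1.37236: √M = 1.37236/0.036 + √688 = 38.1211 + 26.2298 = 64.3509.
M = (64.3509)² = 4141.04 ppb.

M ≈ 4141 ppb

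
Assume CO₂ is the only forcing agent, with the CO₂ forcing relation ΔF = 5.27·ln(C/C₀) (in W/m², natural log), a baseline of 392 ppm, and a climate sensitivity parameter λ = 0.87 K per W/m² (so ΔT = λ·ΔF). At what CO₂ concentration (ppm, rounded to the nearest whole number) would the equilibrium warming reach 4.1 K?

Required forcing: ΔF = ΔT/λ = 4.1/0.87 = 4.7126 W/m².
Then ln(C/392) = ΔF/5.27 = 4.7126/5.27 = 0.89423.
So C = 392 × e^0.89423 = 392 × 2.44545 = 958.62 ppm.

C ≈ 959 ppm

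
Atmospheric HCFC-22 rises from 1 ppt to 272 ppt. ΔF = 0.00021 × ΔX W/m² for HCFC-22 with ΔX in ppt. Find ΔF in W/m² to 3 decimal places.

HCFC-22: ΔF = 0.00021 × (272 − 1) = 0.00021 × 271 = 0.0569 W/m².

ΔF = 0.057 W/m²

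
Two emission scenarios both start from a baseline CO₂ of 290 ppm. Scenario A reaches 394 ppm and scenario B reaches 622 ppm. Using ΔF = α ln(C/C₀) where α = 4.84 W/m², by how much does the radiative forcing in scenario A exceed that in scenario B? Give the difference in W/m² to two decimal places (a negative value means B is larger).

ΔF_A − ΔF_B = -2.21 W/m²

ΔF_A = 4.84 ln(394/290) = 4.84 × 0.30647 = 1.4833 W/m².
ΔF_B = 4.84 ln(622/290) = 4.84 × 0.76306 = 3.6932 W/m².
Difference: 1.4833 − 3.6932 = -2.2099 W/m².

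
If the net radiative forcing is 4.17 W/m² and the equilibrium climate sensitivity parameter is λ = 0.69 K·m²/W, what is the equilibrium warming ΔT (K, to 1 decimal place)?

ΔT = λ ΔF = 0.69 × 4.17 = 2.8773 K.

ΔT = 2.9 K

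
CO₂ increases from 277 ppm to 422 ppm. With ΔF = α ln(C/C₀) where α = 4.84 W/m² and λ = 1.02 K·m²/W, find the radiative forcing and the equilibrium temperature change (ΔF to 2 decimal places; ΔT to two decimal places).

CO₂: 4.84 × ln(422/277) = 4.84 × ln(1.52347) = 4.84 × 0.42099 = 2.0376 W/m².
ΔT = λ ΔF = 1.02 × 2.04 = 2.0808 K.

ΔF = 2.04 W/m²; ΔT = 2.08 K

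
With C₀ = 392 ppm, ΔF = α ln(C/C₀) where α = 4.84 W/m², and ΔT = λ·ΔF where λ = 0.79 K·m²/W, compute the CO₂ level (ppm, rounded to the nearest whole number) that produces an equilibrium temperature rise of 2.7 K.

C ≈ 794 ppm

Required forcing: ΔF = ΔT/λ = 2.7/0.79 = 3.4177 W/m².
Then ln(C/392) = ΔF/4.84 = 3.4177/4.84 = 0.70614.
So C = 392 × e^0.70614 = 392 × 2.02616 = 794.25 ppm.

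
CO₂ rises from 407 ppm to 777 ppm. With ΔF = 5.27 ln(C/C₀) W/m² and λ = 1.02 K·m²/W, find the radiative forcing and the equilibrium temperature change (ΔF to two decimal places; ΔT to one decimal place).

CO₂: 5.27 × ln(777/407) = 5.27 × ln(1.90909) = 5.27 × 0.64663 = 3.4077 W/m².
ΔT = λ ΔF = 1.02 × 3.41 = 3.4782 K.

ΔF = 3.41 W/m²; ΔT = 3.5 K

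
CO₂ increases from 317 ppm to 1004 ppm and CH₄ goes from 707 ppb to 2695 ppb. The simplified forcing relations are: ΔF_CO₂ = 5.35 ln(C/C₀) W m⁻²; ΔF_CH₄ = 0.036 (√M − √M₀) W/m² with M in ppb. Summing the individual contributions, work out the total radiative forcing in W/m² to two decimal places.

CO₂: 5.35 × ln(1004/317) = 5.35 × ln(3.16719) = 5.35 × 1.15284 = 6.1677 W/m².
CH₄: 0.036 × (√2695 − √707) = 0.036 × (51.9134 − 26.5895) = 0.036 × 25.3239 = 0.9117 W/m².
Total ΔF = 6.1677 + 0.9117 = 7.0794 W/m².

ΔF = 7.08 W/m²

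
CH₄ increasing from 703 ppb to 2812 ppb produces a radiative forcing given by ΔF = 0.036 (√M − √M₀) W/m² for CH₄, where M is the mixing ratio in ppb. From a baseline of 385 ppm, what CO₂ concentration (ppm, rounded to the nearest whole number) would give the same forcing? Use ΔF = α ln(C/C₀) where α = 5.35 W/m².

C ≈ 460 ppm

CH₄ forcing: 0.036 × (√2812 − √703) = 0.036 × (53.0283 − 26.5141) = 0.036 × 26.5142 = 0.95451 W/m².
Set 5.35 ln(C/385) = 0.95451: ln(C/385) = 0.95451/5.35 = 0.17841, so C = 385 × e^0.17841 = 385 × 1.19532 = 460.20 ppm.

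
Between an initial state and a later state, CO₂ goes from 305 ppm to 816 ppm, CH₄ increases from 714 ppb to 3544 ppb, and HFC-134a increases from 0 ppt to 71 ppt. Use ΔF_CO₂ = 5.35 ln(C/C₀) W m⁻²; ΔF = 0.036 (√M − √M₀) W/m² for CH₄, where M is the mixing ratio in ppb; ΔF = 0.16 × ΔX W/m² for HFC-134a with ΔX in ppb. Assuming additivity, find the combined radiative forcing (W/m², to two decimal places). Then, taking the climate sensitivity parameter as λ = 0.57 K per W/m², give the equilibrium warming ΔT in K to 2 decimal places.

CO₂: 5.35 × ln(816/305) = 5.35 × ln(2.67541) = 5.35 × 0.98410 = 5.2649 W/m².
CH₄: 0.036 × (√3544 − √714) = 0.036 × (59.5315 − 26.7208) = 0.036 × 32.8107 = 1.1812 W/m².
HFC-134a: Δ = 71 − 0 = 71 ppt = 0.071 ppb; ΔF = 0.16 × 0.071 = 0.0114 W/m².
Total ΔF = 5.2649 + 1.1812 + 0.0114 = 6.4575 W/m².
ΔT = λ ΔF = 0.57 × 6.46 = 3.6822 K.

ΔF = 6.46 W/m²; ΔT = 3.68 K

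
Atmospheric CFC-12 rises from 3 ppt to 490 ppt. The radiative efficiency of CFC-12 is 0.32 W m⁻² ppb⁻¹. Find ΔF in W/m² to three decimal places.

ΔF = 0.156 W/m²

CFC-12: Δ = 490 − 3 = 487 ppt = 0.487 ppb; ΔF = 0.32 × 0.487 = 0.1558 W/m².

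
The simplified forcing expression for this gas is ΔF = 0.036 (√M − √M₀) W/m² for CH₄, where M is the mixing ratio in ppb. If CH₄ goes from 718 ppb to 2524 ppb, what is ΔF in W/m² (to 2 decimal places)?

ΔF = 0.84 W/m²

CH₄: 0.036 × (√2524 − √718) = 0.036 × (50.2394 − 26.7955) = 0.036 × 23.4439 = 0.8440 W/m².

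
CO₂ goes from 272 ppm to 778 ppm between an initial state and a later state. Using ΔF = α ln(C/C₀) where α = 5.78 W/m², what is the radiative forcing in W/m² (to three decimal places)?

ΔF = 6.074 W/m²

CO₂ absorption bands are partially saturated, so forcing scales with the logarithm of the concentration ratio.
CO₂: 5.78 × ln(778/272) = 5.78 × ln(2.86029) = 5.78 × 1.05092 = 6.0743 W/m².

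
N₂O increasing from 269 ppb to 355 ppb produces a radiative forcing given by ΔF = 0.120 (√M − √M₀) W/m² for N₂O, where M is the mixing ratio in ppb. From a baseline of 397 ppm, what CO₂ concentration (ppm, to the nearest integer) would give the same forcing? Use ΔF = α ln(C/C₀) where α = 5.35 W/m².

N₂O forcing: 0.120 × (√355 − √269) = 0.120 × (18.8414 − 16.4012) = 0.120 × 2.4402 = 0.29282 W/m².
Set 5.35 ln(C/397) = 0.29282: ln(C/397) = 0.29282/5.35 = 0.05473, so C = 397 × e^0.05473 = 397 × 1.05626 = 419.34 ppm.

C ≈ 419 ppm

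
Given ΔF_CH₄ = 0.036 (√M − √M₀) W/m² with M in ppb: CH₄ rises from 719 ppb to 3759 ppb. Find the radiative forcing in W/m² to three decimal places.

CH₄: 0.036 × (√3759 − √719) = 0.036 × (61.3107 − 26.8142) = 0.036 × 34.4965 = 1.2419 W/m².

ΔF = 1.242 W/m²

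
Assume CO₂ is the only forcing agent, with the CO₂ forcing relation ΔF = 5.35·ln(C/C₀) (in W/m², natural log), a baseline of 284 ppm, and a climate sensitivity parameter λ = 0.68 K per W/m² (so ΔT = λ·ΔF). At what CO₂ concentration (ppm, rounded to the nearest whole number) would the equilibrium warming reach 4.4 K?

C ≈ 952 ppm

Required forcing: ΔF = ΔT/λ = 4.4/0.68 = 6.4706 W/m².
Then ln(C/284) = ΔF/5.35 = 6.4706/5.35 = 1.20946.
So C = 284 × e^1.20946 = 284 × 3.35167 = 951.87 ppm.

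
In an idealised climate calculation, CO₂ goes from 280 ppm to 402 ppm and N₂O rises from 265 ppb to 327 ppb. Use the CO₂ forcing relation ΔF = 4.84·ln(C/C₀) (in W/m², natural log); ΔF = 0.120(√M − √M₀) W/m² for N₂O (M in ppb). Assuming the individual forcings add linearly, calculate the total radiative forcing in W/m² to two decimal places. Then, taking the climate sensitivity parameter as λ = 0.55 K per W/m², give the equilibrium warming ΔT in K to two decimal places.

ΔF = 1.97 W/m²; ΔT = 1.08 K

CO₂: 4.84 × ln(402/280) = 4.84 × ln(1.43571) = 4.84 × 0.36166 = 1.7504 W/m².
N₂O: 0.120 × (√327 − √265) = 0.120 × (18.0831 − 16.2788) = 0.120 × 1.8043 = 0.2165 W/m².
Total ΔF = 1.7504 + 0.2165 = 1.9669 W/m².
ΔT = λ ΔF = 0.55 × 1.97 = 1.0835 K.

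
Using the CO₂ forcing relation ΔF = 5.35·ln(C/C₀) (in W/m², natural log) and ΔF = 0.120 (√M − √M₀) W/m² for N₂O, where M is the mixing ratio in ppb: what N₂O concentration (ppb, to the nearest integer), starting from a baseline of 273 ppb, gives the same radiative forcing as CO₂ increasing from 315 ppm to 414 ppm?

CO₂ forcing: 5.35 × ln(414/315) = 5.35 × 0.273293 = 1.46212 W/m².
Set 0.120(√M − √273) = 1.46212: √M = 1.46212/0.120 + √273 = 12.1843 + 16.5227 = 28.7070.
M = (28.7070)² = 824.09 ppb.

M ≈ 824 ppb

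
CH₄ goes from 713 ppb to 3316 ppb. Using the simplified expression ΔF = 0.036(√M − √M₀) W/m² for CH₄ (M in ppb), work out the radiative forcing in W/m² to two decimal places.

CH₄: 0.036 × (√3316 − √713) = 0.036 × (57.5847 − 26.7021) = 0.036 × 30.8826 = 1.1118 W/m².

ΔF = 1.11 W/m²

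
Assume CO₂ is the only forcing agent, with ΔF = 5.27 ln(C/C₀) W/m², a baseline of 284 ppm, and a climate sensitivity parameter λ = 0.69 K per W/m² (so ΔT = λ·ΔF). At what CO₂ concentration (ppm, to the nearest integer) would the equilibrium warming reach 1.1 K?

C ≈ 384 ppm

Required forcing: ΔF = ΔT/λ = 1.1/0.69 = 1.5942 W/m².
Then ln(C/284) = ΔF/5.27 = 1.5942/5.27 = 0.30250.
So C = 284 × e^0.30250 = 284 × 1.35324 = 384.32 ppm.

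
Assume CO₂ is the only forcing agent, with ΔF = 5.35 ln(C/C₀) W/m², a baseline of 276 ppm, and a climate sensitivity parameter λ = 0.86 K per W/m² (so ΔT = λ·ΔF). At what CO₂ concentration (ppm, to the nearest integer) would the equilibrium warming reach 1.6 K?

C ≈ 391 ppm

Required forcing: ΔF = ΔT/λ = 1.6/0.86 = 1.8605 W/m².
Then ln(C/276) = ΔF/5.35 = 1.8605/5.35 = 0.34776.
So C = 276 × e^0.34776 = 276 × 1.41589 = 390.79 ppm.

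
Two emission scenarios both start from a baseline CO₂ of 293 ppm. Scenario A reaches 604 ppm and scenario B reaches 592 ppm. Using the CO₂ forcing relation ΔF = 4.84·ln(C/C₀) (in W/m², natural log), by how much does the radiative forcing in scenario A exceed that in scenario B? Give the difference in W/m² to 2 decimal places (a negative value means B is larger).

ΔF_A − ΔF_B = 0.10 W/m²

ΔF_A = 4.84 ln(604/293) = 4.84 × 0.72340 = 3.5013 W/m².
ΔF_B = 4.84 ln(592/293) = 4.84 × 0.70333 = 3.4041 W/m².
Difference: 3.5013 − 3.4041 = 0.0972 W/m².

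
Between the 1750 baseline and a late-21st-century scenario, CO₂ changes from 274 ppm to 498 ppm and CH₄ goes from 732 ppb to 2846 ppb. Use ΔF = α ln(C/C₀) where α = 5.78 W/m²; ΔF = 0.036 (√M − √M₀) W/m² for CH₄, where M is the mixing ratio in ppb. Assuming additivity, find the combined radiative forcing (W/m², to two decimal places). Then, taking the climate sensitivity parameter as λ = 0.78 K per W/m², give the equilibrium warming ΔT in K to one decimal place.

CO₂: 5.78 × ln(498/274) = 5.78 × ln(1.81752) = 5.78 × 0.59747 = 3.4534 W/m².
CH₄: 0.036 × (√2846 − √732) = 0.036 × (53.3479 − 27.0555) = 0.036 × 26.2924 = 0.9465 W/m².
Total ΔF = 3.4534 + 0.9465 = 4.3999 W/m².
ΔT = λ ΔF = 0.78 × 4.40 = 3.4320 K.

ΔF = 4.40 W/m²; ΔT = 3.4 K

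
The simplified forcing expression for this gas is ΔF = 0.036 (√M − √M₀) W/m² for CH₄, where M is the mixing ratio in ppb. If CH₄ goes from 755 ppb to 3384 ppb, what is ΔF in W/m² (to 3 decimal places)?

ΔF = 1.105 W/m²

CH₄: 0.036 × (√3384 − √755) = 0.036 × (58.1722 − 27.4773) = 0.036 × 30.6949 = 1.1050 W/m².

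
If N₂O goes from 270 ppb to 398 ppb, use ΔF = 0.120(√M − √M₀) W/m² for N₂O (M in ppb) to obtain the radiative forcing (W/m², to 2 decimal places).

ΔF = 0.42 W/m²

N₂O: 0.120 × (√398 − √270) = 0.120 × (19.9499 − 16.4317) = 0.120 × 3.5182 = 0.4222 W/m².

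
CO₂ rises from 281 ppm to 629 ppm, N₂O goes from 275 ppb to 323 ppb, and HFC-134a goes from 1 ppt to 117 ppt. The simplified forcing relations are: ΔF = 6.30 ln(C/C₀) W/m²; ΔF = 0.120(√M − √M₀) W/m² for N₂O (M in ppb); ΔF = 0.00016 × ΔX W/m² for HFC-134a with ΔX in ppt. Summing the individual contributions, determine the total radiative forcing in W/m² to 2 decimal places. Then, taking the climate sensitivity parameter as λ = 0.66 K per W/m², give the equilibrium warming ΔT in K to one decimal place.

CO₂: 6.30 × ln(629/281) = 6.30 × ln(2.23843) = 6.30 × 0.80577 = 5.0764 W/m².
N₂O: 0.120 × (√323 − √275) = 0.120 × (17.9722 − 16.5831) = 0.120 × 1.3891 = 0.1667 W/m².
HFC-134a: ΔF = 0.00016 × (117 − 1) = 0.00016 × 116 = 0.0186 W/m².
Total ΔF = 5.0764 + 0.1667 + 0.0186 = 5.2617 W/m².
ΔT = λ ΔF = 0.66 × 5.26 = 3.4716 K.

ΔF = 5.26 W/m²; ΔT = 3.5 K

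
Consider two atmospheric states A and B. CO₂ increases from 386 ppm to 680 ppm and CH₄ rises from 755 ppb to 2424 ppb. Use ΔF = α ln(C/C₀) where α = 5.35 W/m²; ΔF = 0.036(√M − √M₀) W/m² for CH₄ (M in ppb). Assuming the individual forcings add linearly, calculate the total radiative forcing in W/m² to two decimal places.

CO₂: 5.35 × ln(680/386) = 5.35 × ln(1.76166) = 5.35 × 0.56626 = 3.0295 W/m².
CH₄: 0.036 × (√2424 − √755) = 0.036 × (49.2341 − 27.4773) = 0.036 × 21.7568 = 0.7832 W/m².
Total ΔF = 3.0295 + 0.7832 = 3.8127 W/m².

ΔF = 3.81 W/m²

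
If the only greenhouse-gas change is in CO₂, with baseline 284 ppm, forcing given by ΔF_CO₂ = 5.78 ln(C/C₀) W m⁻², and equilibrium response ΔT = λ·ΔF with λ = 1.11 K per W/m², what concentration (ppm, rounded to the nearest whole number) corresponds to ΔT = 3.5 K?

Required forcing: ΔF = ΔT/λ = 3.5/1.11 = 3.1532 W/m².
Then ln(C/284) = ΔF/5.78 = 3.1532/5.78 = 0.54554.
So C = 284 × e^0.54554 = 284 × 1.72554 = 490.05 ppm.

C ≈ 490 ppm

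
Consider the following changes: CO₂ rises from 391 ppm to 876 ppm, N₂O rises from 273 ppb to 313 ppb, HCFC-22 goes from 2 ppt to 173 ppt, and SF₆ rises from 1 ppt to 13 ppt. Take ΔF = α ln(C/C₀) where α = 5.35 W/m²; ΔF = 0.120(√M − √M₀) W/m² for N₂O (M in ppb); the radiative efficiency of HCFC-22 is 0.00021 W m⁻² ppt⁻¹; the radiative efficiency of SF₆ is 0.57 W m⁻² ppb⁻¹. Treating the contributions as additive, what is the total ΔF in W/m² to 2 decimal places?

CO₂: 5.35 × ln(876/391) = 5.35 × ln(2.24041) = 5.35 × 0.80666 = 4.3156 W/m².
N₂O: 0.120 × (√313 − √273) = 0.120 × (17.6918 − 16.5227) = 0.120 × 1.1691 = 0.1403 W/m².
HCFC-22: ΔF = 0.00021 × (173 − 2) = 0.00021 × 171 = 0.0359 W/m².
SF₆: Δ = 13 − 1 = 12 ppt = 0.012 ppb; ΔF = 0.57 × 0.012 = 0.0068 W/m².
Total ΔF = 4.3156 + 0.1403 + 0.0359 + 0.0068 = 4.4986 W/m².

ΔF = 4.50 W/m²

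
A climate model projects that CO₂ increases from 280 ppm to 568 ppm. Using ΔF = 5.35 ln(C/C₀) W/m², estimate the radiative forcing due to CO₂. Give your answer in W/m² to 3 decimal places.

ΔF = 3.784 W/m²

CO₂: 5.35 × ln(568/280) = 5.35 × ln(2.02857) = 5.35 × 0.70733 = 3.7842 W/m².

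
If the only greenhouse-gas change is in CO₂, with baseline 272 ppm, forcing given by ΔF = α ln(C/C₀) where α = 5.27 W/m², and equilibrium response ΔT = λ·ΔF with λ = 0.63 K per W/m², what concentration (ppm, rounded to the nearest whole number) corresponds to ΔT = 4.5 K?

C ≈ 1055 ppm

Required forcing: ΔF = ΔT/λ = 4.5/0.63 = 7.1429 W/m².
Then ln(C/272) = ΔF/5.27 = 7.1429/5.27 = 1.35539.
So C = 272 × e^1.35539 = 272 × 3.87827 = 1054.89 ppm.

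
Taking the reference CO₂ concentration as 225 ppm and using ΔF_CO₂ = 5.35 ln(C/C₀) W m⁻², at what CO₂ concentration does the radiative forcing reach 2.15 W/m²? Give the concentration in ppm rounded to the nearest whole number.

C ≈ 336 ppm

Set 5.35 ln(C/225) = 2.15, so ln(C/225) = 2.15/5.35 = 0.40187.
Then C/225 = e^0.40187 = 1.49462, giving C = 225 × 1.49462 = 336.29 ppm.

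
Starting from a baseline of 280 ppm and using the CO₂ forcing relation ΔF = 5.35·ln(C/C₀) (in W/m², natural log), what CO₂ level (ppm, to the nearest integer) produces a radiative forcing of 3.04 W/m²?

Set 5.35 ln(C/280) = 3.04, so ln(C/280) = 3.04/5.35 = 0.56822.
Then C/280 = e^0.56822 = 1.76512, giving C = 280 × 1.76512 = 494.23 ppm.

C ≈ 494 ppm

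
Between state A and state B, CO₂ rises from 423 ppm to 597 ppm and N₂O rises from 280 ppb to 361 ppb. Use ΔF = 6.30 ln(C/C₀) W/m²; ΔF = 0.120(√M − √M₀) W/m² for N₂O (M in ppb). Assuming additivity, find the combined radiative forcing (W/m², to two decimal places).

CO₂: 6.30 × ln(597/423) = 6.30 × ln(1.41135) = 6.30 × 0.34455 = 2.1707 W/m².
N₂O: 0.120 × (√361 − √280) = 0.120 × (19.0000 − 16.7332) = 0.120 × 2.2668 = 0.2720 W/m².
Total ΔF = 2.1707 + 0.2720 = 2.4427 W/m².

ΔF = 2.44 W/m²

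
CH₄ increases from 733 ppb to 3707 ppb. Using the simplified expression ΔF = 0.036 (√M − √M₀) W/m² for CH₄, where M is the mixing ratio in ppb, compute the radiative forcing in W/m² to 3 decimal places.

CH₄: 0.036 × (√3707 − √733) = 0.036 × (60.8851 − 27.0740) = 0.036 × 33.8111 = 1.2172 W/m².

ΔF = 1.217 W/m²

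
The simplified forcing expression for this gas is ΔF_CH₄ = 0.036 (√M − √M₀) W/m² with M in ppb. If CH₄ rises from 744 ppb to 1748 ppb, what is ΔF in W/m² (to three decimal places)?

CH₄: 0.036 × (√1748 − √744) = 0.036 × (41.8091 − 27.2764) = 0.036 × 14.5327 = 0.5232 W/m².

ΔF = 0.523 W/m²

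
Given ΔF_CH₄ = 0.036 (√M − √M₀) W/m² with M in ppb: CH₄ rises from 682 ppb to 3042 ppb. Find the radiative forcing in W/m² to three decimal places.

CH₄: 0.036 × (√3042 − √682) = 0.036 × (55.1543 − 26.1151) = 0.036 × 29.0392 = 1.0454 W/m².

ΔF = 1.045 W/m²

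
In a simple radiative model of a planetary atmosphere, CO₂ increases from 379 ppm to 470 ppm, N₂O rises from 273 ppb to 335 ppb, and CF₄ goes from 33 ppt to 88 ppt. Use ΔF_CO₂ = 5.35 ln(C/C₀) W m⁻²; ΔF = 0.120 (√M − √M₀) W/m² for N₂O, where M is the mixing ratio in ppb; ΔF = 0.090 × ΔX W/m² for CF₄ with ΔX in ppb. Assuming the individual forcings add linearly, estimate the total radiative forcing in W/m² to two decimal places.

CO₂: 5.35 × ln(470/379) = 5.35 × ln(1.24011) = 5.35 × 0.21520 = 1.1513 W/m².
N₂O: 0.120 × (√335 − √273) = 0.120 × (18.3030 − 16.5227) = 0.120 × 1.7803 = 0.2136 W/m².
CF₄: Δ = 88 − 33 = 55 ppt = 0.055 ppb; ΔF = 0.090 × 0.055 = 0.0050 W/m².
Total ΔF = 1.1513 + 0.2136 + 0.0050 = 1.3699 W/m².

ΔF = 1.37 W/m²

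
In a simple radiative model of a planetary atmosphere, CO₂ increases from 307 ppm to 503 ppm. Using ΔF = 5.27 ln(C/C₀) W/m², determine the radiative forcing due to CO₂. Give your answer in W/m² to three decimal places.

ΔF = 2.602 W/m²

CO₂: 5.27 × ln(503/307) = 5.27 × ln(1.63844) = 5.27 × 0.49374 = 2.6020 W/m².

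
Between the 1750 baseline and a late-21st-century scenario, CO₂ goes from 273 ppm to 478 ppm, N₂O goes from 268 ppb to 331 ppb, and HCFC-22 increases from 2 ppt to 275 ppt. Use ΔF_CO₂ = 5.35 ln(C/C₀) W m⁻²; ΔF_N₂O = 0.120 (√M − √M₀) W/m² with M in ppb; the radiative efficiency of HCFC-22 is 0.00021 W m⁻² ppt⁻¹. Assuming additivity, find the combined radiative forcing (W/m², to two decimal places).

ΔF = 3.27 W/m²

CO₂: 5.35 × ln(478/273) = 5.35 × ln(1.75092) = 5.35 × 0.56014 = 2.9967 W/m².
N₂O: 0.120 × (√331 − √268) = 0.120 × (18.1934 − 16.3707) = 0.120 × 1.8227 = 0.2187 W/m².
HCFC-22: ΔF = 0.00021 × (275 − 2) = 0.00021 × 273 = 0.0573 W/m².
Total ΔF = 2.9967 + 0.2187 + 0.0573 = 3.2727 W/m².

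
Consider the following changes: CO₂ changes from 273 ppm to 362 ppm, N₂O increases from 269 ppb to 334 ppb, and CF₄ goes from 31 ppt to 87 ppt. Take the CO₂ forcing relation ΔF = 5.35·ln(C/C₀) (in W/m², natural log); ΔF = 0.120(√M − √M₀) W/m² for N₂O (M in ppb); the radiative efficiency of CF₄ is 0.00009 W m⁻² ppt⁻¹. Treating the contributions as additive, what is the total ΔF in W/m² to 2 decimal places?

ΔF = 1.74 W/m²

CO₂: 5.35 × ln(362/273) = 5.35 × ln(1.32601) = 5.35 × 0.28217 = 1.5096 W/m².
N₂O: 0.120 × (√334 − √269) = 0.120 × (18.2757 − 16.4012) = 0.120 × 1.8745 = 0.2249 W/m².
CF₄: ΔF = 0.00009 × (87 − 31) = 0.00009 × 56 = 0.0050 W/m².
Total ΔF = 1.5096 + 0.2249 + 0.0050 = 1.7395 W/m².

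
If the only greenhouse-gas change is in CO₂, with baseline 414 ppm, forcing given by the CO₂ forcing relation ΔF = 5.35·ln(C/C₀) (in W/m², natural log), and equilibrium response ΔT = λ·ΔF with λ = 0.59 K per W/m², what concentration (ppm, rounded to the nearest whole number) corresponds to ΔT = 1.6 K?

C ≈ 687 ppm

Required forcing: ΔF = ΔT/λ = 1.6/0.59 = 2.7119 W/m².
Then ln(C/414) = ΔF/5.35 = 2.7119/5.35 = 0.50690.
So C = 414 × e^0.50690 = 414 × 1.66014 = 687.30 ppm.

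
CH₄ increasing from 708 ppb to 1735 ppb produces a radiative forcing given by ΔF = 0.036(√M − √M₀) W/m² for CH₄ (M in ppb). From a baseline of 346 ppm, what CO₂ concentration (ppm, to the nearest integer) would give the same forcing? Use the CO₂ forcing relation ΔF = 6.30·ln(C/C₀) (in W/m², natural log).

C ≈ 377 ppm

CH₄ forcing: 0.036 × (√1735 − √708) = 0.036 × (41.6533 − 26.6083) = 0.036 × 15.0450 = 0.54162 W/m².
Set 6.30 ln(C/346) = 0.54162: ln(C/346) = 0.54162/6.30 = 0.08597, so C = 346 × e^0.08597 = 346 × 1.08977 = 377.06 ppm.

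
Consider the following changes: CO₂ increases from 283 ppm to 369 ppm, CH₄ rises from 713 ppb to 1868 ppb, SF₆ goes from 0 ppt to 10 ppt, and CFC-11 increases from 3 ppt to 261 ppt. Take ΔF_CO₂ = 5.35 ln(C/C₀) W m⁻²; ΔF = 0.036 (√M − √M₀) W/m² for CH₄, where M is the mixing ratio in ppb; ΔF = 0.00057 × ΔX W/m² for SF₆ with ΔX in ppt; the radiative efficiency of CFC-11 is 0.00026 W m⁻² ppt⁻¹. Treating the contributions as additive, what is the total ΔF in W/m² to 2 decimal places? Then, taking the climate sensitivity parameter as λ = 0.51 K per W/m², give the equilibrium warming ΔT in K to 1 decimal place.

ΔF = 2.09 W/m²; ΔT = 1.1 K

CO₂: 5.35 × ln(369/283) = 5.35 × ln(1.30389) = 5.35 × 0.26535 = 1.4196 W/m².
CH₄: 0.036 × (√1868 − √713) = 0.036 × (43.2204 − 26.7021) = 0.036 × 16.5183 = 0.5947 W/m².
SF₆: ΔF = 0.00057 × (10 − 0) = 0.00057 × 10 = 0.0057 W/m².
CFC-11: ΔF = 0.00026 × (261 − 3) = 0.00026 × 258 = 0.0671 W/m².
Total ΔF = 1.4196 + 0.5947 + 0.0057 + 0.0671 = 2.0871 W/m².
ΔT = λ ΔF = 0.51 × 2.09 = 1.0659 K.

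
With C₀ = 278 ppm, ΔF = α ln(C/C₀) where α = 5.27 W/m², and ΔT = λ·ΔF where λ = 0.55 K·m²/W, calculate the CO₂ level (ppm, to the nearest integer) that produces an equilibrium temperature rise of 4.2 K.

C ≈ 1184 ppm

Required forcing: ΔF = ΔT/λ = 4.2/0.55 = 7.6364 W/m².
Then ln(C/278) = ΔF/5.27 = 7.6364/5.27 = 1.44903.
So C = 278 × e^1.44903 = 278 × 4.25898 = 1184.00 ppm.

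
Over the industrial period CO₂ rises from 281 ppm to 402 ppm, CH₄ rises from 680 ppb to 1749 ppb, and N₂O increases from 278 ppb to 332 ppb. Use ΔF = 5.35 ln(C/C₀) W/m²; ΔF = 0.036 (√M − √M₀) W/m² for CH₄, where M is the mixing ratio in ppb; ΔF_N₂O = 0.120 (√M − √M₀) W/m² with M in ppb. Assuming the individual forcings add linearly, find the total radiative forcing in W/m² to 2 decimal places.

ΔF = 2.67 W/m²

CO₂: 5.35 × ln(402/281) = 5.35 × ln(1.43060) = 5.35 × 0.35809 = 1.9158 W/m².
CH₄: 0.036 × (√1749 − √680) = 0.036 × (41.8210 − 26.0768) = 0.036 × 15.7442 = 0.5668 W/m².
N₂O: 0.120 × (√332 − √278) = 0.120 × (18.2209 − 16.6733) = 0.120 × 1.5476 = 0.1857 W/m².
Total ΔF = 1.9158 + 0.5668 + 0.1857 = 2.6683 W/m².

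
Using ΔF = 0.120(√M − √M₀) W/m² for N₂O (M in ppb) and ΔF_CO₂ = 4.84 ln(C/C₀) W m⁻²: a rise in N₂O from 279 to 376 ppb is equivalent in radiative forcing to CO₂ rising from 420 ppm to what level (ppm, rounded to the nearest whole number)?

N₂O forcing: 0.120 × (√376 − √279) = 0.120 × (19.3907 − 16.7033) = 0.120 × 2.6874 = 0.32249 W/m².
Set 4.84 ln(C/420) = 0.32249: ln(C/420) = 0.32249/4.84 = 0.06663, so C = 420 × e^0.06663 = 420 × 1.06890 = 448.94 ppm.

C ≈ 449 ppm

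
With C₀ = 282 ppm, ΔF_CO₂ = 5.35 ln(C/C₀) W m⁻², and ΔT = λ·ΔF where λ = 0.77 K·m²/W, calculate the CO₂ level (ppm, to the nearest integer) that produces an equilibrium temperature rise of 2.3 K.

C ≈ 493 ppm

Required forcing: ΔF = ΔT/λ = 2.3/0.77 = 2.9870 W/m².
Then ln(C/282) = ΔF/5.35 = 2.9870/5.35 = 0.55832.
So C = 282 × e^0.55832 = 282 × 1.74773 = 492.86 ppm.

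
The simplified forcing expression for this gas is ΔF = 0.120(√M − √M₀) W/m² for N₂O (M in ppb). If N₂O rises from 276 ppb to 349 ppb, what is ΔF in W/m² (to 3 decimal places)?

ΔF = 0.248 W/m²

N₂O: 0.120 × (√349 − √276) = 0.120 × (18.6815 − 16.6132) = 0.120 × 2.0683 = 0.2482 W/m².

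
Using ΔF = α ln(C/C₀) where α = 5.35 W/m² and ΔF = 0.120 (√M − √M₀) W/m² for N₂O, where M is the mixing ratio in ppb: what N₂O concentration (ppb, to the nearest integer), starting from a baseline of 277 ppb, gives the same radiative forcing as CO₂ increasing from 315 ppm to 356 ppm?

M ≈ 488 ppb

CO₂ forcing: 5.35 × ln(356/315) = 5.35 × 0.122358 = 0.65462 W/m².
Set 0.120(√M − √277) = 0.65462: √M = 0.65462/0.120 + √277 = 5.4552 + 16.6433 = 22.0985.
M = (22.0985)² = 488.34 ppb.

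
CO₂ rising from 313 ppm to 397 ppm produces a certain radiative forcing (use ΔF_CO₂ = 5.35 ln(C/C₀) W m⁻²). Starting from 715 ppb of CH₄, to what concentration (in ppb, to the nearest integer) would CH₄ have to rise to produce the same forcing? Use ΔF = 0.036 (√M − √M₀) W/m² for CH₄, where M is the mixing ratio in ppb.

CO₂ forcing: 5.35 × ln(397/313) = 5.35 × 0.237733 = 1.27187 W/m².
Set 0.036(√M − √715) = 1.27187: √M = 1.27187/0.036 + √715 = 35.3297 + 26.7395 = 62.0692.
M = (62.0692)² = 3852.59 ppb.

M ≈ 3853 ppb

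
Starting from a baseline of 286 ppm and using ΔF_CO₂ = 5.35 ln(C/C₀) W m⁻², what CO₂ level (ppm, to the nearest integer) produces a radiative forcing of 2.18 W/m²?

Set 5.35 ln(C/286) = 2.18, so ln(C/286) = 2.18/5.35 = 0.40748.
Then C/286 = e^0.40748 = 1.50303, giving C = 286 × 1.50303 = 429.87 ppm.

C ≈ 430 ppm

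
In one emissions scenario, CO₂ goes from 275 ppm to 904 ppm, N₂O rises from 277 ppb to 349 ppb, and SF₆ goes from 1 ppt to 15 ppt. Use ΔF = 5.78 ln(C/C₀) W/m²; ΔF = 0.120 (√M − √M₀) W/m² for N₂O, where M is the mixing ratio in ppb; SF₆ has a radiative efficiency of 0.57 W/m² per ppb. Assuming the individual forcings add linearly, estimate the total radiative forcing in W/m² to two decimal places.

CO₂: 5.78 × ln(904/275) = 5.78 × ln(3.28727) = 5.78 × 1.19006 = 6.8785 W/m².
N₂O: 0.120 × (√349 − √277) = 0.120 × (18.6815 − 16.6433) = 0.120 × 2.0382 = 0.2446 W/m².
SF₆: Δ = 15 − 1 = 14 ppt = 0.014 ppb; ΔF = 0.57 × 0.014 = 0.0080 W/m².
Total ΔF = 6.8785 + 0.2446 + 0.0080 = 7.1311 W/m².

ΔF = 7.13 W/m²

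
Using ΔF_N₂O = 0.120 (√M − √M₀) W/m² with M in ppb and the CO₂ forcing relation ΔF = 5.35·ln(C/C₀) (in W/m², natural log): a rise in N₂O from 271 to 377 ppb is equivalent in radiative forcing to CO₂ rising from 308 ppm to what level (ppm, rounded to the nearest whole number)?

N₂O forcing: 0.120 × (√377 − √271) = 0.120 × (19.4165 − 16.4621) = 0.120 × 2.9544 = 0.35453 W/m².
Set 5.35 ln(C/308) = 0.35453: ln(C/308) = 0.35453/5.35 = 0.06627, so C = 308 × e^0.06627 = 308 × 1.06852 = 329.10 ppm.

C ≈ 329 ppm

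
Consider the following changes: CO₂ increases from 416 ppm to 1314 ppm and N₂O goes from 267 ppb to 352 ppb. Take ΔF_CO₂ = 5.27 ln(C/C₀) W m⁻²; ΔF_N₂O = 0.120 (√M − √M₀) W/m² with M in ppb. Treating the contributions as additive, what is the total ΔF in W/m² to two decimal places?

CO₂: 5.27 × ln(1314/416) = 5.27 × ln(3.15865) = 5.27 × 1.15014 = 6.0612 W/m².
N₂O: 0.120 × (√352 − √267) = 0.120 × (18.7617 − 16.3401) = 0.120 × 2.4216 = 0.2906 W/m².
Total ΔF = 6.0612 + 0.2906 = 6.3518 W/m².

ΔF = 6.35 W/m²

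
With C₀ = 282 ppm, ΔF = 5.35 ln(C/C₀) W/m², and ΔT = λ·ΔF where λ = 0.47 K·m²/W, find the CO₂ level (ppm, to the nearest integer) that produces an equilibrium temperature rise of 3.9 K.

C ≈ 1330 ppm

Required forcing: ΔF = ΔT/λ = 3.9/0.47 = 8.2979 W/m².
Then ln(C/282) = ΔF/5.35 = 8.2979/5.35 = 1.55101.
So C = 282 × e^1.55101 = 282 × 4.71623 = 1329.98 ppm.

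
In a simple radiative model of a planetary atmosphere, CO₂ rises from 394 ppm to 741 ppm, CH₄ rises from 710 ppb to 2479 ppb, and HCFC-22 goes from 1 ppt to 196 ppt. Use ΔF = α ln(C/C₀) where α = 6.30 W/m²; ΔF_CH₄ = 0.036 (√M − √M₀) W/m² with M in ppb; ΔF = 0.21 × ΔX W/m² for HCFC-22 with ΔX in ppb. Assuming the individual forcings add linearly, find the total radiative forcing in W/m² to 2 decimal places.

ΔF = 4.85 W/m²

CO₂: 6.30 × ln(741/394) = 6.30 × ln(1.88071) = 6.30 × 0.63165 = 3.9794 W/m².
CH₄: 0.036 × (√2479 − √710) = 0.036 × (49.7896 − 26.6458) = 0.036 × 23.1438 = 0.8332 W/m².
HCFC-22: Δ = 196 − 1 = 195 ppt = 0.195 ppb; ΔF = 0.21 × 0.195 = 0.0410 W/m².
Total ΔF = 3.9794 + 0.8332 + 0.0410 = 4.8536 W/m².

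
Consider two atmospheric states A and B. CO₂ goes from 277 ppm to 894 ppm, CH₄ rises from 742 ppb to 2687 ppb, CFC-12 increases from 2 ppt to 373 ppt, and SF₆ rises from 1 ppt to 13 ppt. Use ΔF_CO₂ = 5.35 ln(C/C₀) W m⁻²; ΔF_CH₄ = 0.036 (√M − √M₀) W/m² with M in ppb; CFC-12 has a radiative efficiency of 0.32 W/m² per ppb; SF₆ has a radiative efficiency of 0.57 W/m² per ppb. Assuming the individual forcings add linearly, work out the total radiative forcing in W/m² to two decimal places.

ΔF = 7.28 W/m²

CO₂: 5.35 × ln(894/277) = 5.35 × ln(3.22744) = 5.35 × 1.17169 = 6.2685 W/m².
CH₄: 0.036 × (√2687 − √742) = 0.036 × (51.8363 − 27.2397) = 0.036 × 24.5966 = 0.8855 W/m².
CFC-12: Δ = 373 − 2 = 371 ppt = 0.371 ppb; ΔF = 0.32 × 0.371 = 0.1187 W/m².
SF₆: Δ = 13 − 1 = 12 ppt = 0.012 ppb; ΔF = 0.57 × 0.012 = 0.0068 W/m².
Total ΔF = 6.2685 + 0.8855 + 0.1187 + 0.0068 = 7.2795 W/m².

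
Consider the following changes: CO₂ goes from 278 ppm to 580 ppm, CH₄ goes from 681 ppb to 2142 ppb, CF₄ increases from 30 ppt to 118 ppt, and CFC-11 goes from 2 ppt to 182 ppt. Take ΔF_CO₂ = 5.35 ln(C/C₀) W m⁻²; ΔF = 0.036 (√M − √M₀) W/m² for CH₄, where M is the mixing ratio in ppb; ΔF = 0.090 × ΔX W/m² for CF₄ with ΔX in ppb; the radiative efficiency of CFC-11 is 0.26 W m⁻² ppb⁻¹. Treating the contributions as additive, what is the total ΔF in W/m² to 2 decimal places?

ΔF = 4.72 W/m²

CO₂: 5.35 × ln(580/278) = 5.35 × ln(2.08633) = 5.35 × 0.73541 = 3.9344 W/m².
CH₄: 0.036 × (√2142 − √681) = 0.036 × (46.2817 − 26.0960) = 0.036 × 20.1857 = 0.7267 W/m².
CF₄: Δ = 118 − 30 = 88 ppt = 0.088 ppb; ΔF = 0.090 × 0.088 = 0.0079 W/m².
CFC-11: Δ = 182 − 2 = 180 ppt = 0.180 ppb; ΔF = 0.26 × 0.180 = 0.0468 W/m².
Total ΔF = 3.9344 + 0.7267 + 0.0079 + 0.0468 = 4.7158 W/m².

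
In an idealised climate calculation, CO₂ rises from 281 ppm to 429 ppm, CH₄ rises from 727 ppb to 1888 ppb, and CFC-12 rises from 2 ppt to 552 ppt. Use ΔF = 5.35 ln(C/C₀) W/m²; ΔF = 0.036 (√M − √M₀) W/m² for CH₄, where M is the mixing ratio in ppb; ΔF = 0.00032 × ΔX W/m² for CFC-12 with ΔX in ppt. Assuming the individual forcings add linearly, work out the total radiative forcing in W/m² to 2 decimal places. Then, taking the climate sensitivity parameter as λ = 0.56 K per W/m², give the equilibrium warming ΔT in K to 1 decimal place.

CO₂: 5.35 × ln(429/281) = 5.35 × ln(1.52669) = 5.35 × 0.42310 = 2.2636 W/m².
CH₄: 0.036 × (√1888 − √727) = 0.036 × (43.4511 − 26.9629) = 0.036 × 16.4882 = 0.5936 W/m².
CFC-12: ΔF = 0.00032 × (552 − 2) = 0.00032 × 550 = 0.1760 W/m².
Total ΔF = 2.2636 + 0.5936 + 0.1760 = 3.0332 W/m².
ΔT = λ ΔF = 0.56 × 3.03 = 1.6968 K.

ΔF = 3.03 W/m²; ΔT = 1.7 K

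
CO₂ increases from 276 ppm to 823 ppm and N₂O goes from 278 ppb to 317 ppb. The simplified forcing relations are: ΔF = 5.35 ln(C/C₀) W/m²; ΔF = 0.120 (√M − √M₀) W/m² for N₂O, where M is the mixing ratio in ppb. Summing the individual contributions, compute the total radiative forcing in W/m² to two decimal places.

CO₂: 5.35 × ln(823/276) = 5.35 × ln(2.98188) = 5.35 × 1.09255 = 5.8451 W/m².
N₂O: 0.120 × (√317 − √278) = 0.120 × (17.8045 − 16.6733) = 0.120 × 1.1312 = 0.1357 W/m².
Total ΔF = 5.8451 + 0.1357 = 5.9808 W/m².

ΔF = 5.98 W/m²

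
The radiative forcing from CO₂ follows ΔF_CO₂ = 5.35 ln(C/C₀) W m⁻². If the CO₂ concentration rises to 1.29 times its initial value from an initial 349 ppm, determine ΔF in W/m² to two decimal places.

ΔF = 1.36 W/m²

Because the forcing depends only on the ratio C/C₀, the initial concentration does not enter.
ΔF = 5.35 × ln(1.29) = 5.35 × 0.25464 = 1.3623 W/m².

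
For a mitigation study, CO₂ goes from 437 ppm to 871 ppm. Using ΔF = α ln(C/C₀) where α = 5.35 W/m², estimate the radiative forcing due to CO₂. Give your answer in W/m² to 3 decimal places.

CO₂ absorption bands are partially saturated, so forcing scales with the logarithm of the concentration ratio.
CO₂: 5.35 × ln(871/437) = 5.35 × ln(1.99314) = 5.35 × 0.68971 = 3.6899 W/m².

ΔF = 3.690 W/m²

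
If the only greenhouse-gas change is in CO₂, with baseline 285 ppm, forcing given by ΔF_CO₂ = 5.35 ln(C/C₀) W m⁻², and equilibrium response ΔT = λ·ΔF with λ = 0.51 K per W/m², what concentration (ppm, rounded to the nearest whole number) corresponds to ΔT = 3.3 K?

Required forcing: ΔF = ΔT/λ = 3.3/0.51 = 6.4706 W/m².
Then ln(C/285) = ΔF/5.35 = 6.4706/5.35 = 1.20946.
So C = 285 × e^1.20946 = 285 × 3.35167 = 955.23 ppm.

C ≈ 955 ppm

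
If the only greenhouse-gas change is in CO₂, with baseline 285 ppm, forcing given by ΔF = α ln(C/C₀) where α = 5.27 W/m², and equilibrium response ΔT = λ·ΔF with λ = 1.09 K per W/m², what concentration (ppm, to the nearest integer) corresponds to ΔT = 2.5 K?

C ≈ 440 ppm

Required forcing: ΔF = ΔT/λ = 2.5/1.09 = 2.2936 W/m².
Then ln(C/285) = ΔF/5.27 = 2.2936/5.27 = 0.43522.
So C = 285 × e^0.43522 = 285 × 1.54530 = 440.41 ppm.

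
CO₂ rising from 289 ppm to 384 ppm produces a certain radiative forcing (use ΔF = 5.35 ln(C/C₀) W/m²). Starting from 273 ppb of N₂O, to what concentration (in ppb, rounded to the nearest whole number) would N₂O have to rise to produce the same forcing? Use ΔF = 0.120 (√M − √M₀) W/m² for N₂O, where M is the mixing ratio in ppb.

M ≈ 852 ppb

CO₂ forcing: 5.35 × ln(384/289) = 5.35 × 0.284216 = 1.52056 W/m².
Set 0.120(√M − √273) = 1.52056: √M = 1.52056/0.120 + √273 = 12.6713 + 16.5227 = 29.1940.
M = (29.1940)² = 852.29 ppb.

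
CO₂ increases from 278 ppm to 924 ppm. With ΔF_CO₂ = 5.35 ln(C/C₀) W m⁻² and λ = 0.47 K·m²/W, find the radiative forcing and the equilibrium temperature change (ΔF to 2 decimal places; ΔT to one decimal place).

CO₂: 5.35 × ln(924/278) = 5.35 × ln(3.32374) = 5.35 × 1.20109 = 6.4258 W/m².
ΔT = λ ΔF = 0.47 × 6.43 = 3.0221 K.

ΔF = 6.43 W/m²; ΔT = 3.0 K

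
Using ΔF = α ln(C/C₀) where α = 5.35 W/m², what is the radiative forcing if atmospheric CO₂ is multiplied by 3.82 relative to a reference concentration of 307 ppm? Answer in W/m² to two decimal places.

ΔF = 5.35 × ln(3.82) = 5.35 × 1.34025 = 7.1703 W/m².

ΔF = 7.17 W/m²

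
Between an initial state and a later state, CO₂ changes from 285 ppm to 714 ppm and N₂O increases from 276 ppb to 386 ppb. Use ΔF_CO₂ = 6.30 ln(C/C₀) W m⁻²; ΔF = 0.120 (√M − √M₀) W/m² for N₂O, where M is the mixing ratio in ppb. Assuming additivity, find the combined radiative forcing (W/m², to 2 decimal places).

ΔF = 6.15 W/m²

CO₂: 6.30 × ln(714/285) = 6.30 × ln(2.50526) = 6.30 × 0.91839 = 5.7859 W/m².
N₂O: 0.120 × (√386 − √276) = 0.120 × (19.6469 − 16.6132) = 0.120 × 3.0337 = 0.3640 W/m².
Total ΔF = 5.7859 + 0.3640 = 6.1499 W/m².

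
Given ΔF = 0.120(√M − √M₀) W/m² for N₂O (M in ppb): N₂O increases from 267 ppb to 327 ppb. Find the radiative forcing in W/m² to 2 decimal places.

ΔF = 0.21 W/m²

N₂O: 0.120 × (√327 − √267) = 0.120 × (18.0831 − 16.3401) = 0.120 × 1.7430 = 0.2092 W/m².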